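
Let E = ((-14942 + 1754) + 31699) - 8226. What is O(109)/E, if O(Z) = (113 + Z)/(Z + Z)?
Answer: 111/1121065 ≈ 9.9013e-5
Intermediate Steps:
O(Z) = (113 + Z)/(2*Z) (O(Z) = (113 + Z)/((2*Z)) = (113 + Z)*(1/(2*Z)) = (113 + Z)/(2*Z))
E = 10285 (E = (-13188 + 31699) - 8226 = 18511 - 8226 = 10285)
O(109)/E = ((1/2)*(113 + 109)/109)/10285 = ((1/2)*(1/109)*222)*(1/10285) = (111/109)*(1/10285) = 111/1121065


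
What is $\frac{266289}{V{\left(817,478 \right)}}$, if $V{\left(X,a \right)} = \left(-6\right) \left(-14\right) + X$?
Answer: $\frac{266289}{901} \approx 295.55$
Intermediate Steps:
$V{\left(X,a \right)} = 84 + X$
$\frac{266289}{V{\left(817,478 \right)}} = \frac{266289}{84 + 817} = \frac{266289}{901}$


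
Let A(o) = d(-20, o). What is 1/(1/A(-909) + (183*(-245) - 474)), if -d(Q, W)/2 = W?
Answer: -1818/82371761 ≈ -2.2071e-5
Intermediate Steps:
d(Q, W) = -2*W
A(o) = -2*o
1/(1/A(-909) + (183*(-245) - 474)) = 1/(1/(-2*(-909)) + (183*(-245) - 474)) = 1/(1/1818 + (-44835 - 474)) = 1/(1/1818 - 45309) = 1/(-82371761/1818) = -1818/82371761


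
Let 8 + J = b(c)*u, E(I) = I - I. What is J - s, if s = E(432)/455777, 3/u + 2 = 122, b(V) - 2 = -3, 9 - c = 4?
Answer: -321/40 ≈ -8.0250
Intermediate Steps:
E(I) = 0
c = 5 (c = 9 - 1*4 = 9 - 4 = 5)
b(V) = -1 (b(V) = 2 - 3 = -1)
u = 1/40 (u = 3/(-2 + 122) = 3/120 = 3*(1/120) = 1/40 ≈ 0.025000)
s = 0 (s = 0/455777 = 0*(1/455777) = 0)
J = -321/40 (J = -8 - 1*1/40 = -8 - 1/40 = -321/40 ≈ -8.0250)
J - s = -321/40 - 1*0 = -321/40 + 0 = -321/40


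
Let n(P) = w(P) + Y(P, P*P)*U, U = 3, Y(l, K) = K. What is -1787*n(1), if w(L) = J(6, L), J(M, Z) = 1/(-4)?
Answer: -19657/4 ≈ -4914.3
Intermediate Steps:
J(M, Z) = -¼
w(L) = -¼
n(P) = -¼ + 3*P² (n(P) = -¼ + (P*P)*3 = -¼ + P²*3 = -¼ + 3*P²)
-1787*n(1) = -1787*(-¼ + 3*1²) = -1787*(-¼ + 3*1) = -1787*(-¼ + 3) = -1787*11/4 = -19657/4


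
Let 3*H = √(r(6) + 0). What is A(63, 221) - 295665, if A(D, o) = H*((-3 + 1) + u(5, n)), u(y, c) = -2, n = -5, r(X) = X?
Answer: -295665 - 4*√6/3 ≈ -2.9567e+5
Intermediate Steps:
H = √6/3 (H = √(6 + 0)/3 = √6/3 ≈ 0.81650)
A(D, o) = -4*√6/3 (A(D, o) = (√6/3)*((-3 + 1) - 2) = (√6/3)*(-2 - 2) = (√6/3)*(-4) = -4*√6/3)
A(63, 221) - 295665 = -4*√6/3 - 295665 = -295665 - 4*√6/3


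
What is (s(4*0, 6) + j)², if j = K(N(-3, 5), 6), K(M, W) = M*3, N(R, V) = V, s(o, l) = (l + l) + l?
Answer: 1089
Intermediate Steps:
s(o, l) = 3*l (s(o, l) = 2*l + l = 3*l)
K(M, W) = 3*M
j = 15 (j = 3*5 = 15)
(s(4*0, 6) + j)² = (3*6 + 15)² = (18 + 15)² = 33² = 1089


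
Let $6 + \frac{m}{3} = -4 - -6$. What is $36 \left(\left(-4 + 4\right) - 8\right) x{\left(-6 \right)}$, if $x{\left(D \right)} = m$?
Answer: $3456$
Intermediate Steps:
$m = -12$ ($m = -18 + 3 \left(-4 - -6\right) = -18 + 3 \left(-4 + 6\right) = -18 + 3 \cdot 2 = -18 + 6 = -12$)
$x{\left(D \right)} = -12$
$36 \left(\left(-4 + 4\right) - 8\right) x{\left(-6 \right)} = 36 \left(\left(-4 + 4\right) - 8\right) \left(-12\right) = 36 \left(0 - 8\right) \left(-12\right) = 36 \left(-8\right) \left(-12\right) = \left(-288\right) \left(-12\right) = 3456$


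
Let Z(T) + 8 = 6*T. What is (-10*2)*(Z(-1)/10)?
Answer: 28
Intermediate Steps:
Z(T) = -8 + 6*T
(-10*2)*(Z(-1)/10) = (-10*2)*((-8 + 6*(-1))/10) = -20*(-8 - 6)/10 = -(-280)/10 = -20*(-7/5) = 28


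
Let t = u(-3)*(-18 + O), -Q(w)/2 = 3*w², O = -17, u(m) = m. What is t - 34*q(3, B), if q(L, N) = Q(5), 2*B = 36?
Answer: 5205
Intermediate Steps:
B = 18 (B = (½)*36 = 18)
Q(w) = -6*w²
q(L, N) = -150 (q(L, N) = -6*5² = -6*25 = -150)
t = 105 (t = -3*(-18 - 17) = -3*(-35) = 105)
t - 34*q(3, B) = 105 - 34*(-150) = 105 + 5100 = 5205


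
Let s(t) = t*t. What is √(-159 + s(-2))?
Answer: I*√155 ≈ 12.45*I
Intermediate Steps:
s(t) = t²
√(-159 + s(-2)) = √(-159 + (-2)²) = √(-159 + 4) = √(-155) = I*√155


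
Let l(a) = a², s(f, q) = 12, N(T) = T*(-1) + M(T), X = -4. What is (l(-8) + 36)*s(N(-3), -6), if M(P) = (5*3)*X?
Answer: 1200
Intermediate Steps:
M(P) = -60 (M(P) = (5*3)*(-4) = 15*(-4) = -60)
N(T) = -60 - T (N(T) = T*(-1) - 60 = -T - 60 = -60 - T)
(l(-8) + 36)*s(N(-3), -6) = ((-8)² + 36)*12 = (64 + 36)*12 = 100*12 = 1200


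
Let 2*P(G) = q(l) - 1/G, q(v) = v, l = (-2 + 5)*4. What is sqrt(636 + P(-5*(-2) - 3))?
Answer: sqrt(125818)/14 ≈ 25.336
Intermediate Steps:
l = 12 (l = 3*4 = 12)
P(G) = 6 - 1/(2*G) (P(G) = (12 - 1/G)/2 = 6 - 1/(2*G))
sqrt(636 + P(-5*(-2) - 3)) = sqrt(636 + (6 - 1/(2*(-5*(-2) - 3)))) = sqrt(636 + (6 - 1/(2*(10 - 3)))) = sqrt(636 + (6 - 1/2/7)) = sqrt(636 + (6 - 1/2*1/7)) = sqrt(636 + (6 - 1/14)) = sqrt(636 + 83/14) = sqrt(8987/14) = sqrt(125818)/14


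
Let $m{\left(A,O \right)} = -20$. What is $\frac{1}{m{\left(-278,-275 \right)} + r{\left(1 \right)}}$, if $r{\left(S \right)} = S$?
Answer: $- \frac{1}{19} \approx -0.052632$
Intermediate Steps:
$\frac{1}{m{\left(-278,-275 \right)} + r{\left(1 \right)}} = \frac{1}{-20 + 1} = \frac{1}{-19} = - \frac{1}{19}$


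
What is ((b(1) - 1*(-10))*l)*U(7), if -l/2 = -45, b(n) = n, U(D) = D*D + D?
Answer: 55440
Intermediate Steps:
U(D) = D + D² (U(D) = D² + D = D + D²)
l = 90 (l = -2*(-45) = 90)
((b(1) - 1*(-10))*l)*U(7) = ((1 - 1*(-10))*90)*(7*(1 + 7)) = ((1 + 10)*90)*(7*8) = (11*90)*56 = 990*56 = 55440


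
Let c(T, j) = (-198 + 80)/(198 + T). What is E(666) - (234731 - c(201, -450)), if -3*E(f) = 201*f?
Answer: -111461965/399 ≈ -2.7935e+5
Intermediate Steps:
E(f) = -67*f
c(T, j) = -118/(198 + T)
E(666) - (234731 - c(201, -450)) = -67*666 - (234731 - (-118)/(198 + 201)) = -44622 - (234731 - (-118)/399) = -44622 - (234731 - 1*(-118/399)) = -44622 - (234731 + 118/399) = -44622 - 1*93657787/399 = -44622 - 93657787/399 = -111461965/399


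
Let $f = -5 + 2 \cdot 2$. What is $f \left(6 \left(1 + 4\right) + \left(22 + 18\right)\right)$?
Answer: $-70$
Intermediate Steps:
$f = -1$ ($f = -5 + 4 = -1$)
$f \left(6 \left(1 + 4\right) + \left(22 + 18\right)\right) = - (6 \left(1 + 4\right) + \left(22 + 18\right)) = - (6 \cdot 5 + 40) = - (30 + 40) = \left(-1\right) 70 = -70$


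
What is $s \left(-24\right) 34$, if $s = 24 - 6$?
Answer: $-14688$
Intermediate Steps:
$s = 18$ ($s = 24 - 6 = 18$)
$s \left(-24\right) 34 = 18 \left(-24\right) 34 = \left(-432\right) 34 = -14688$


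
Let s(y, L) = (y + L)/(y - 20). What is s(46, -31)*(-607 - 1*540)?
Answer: -17205/26 ≈ -661.73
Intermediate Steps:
s(y, L) = (L + y)/(-20 + y)
s(46, -31)*(-607 - 1*540) = ((-31 + 46)/(-20 + 46))*(-607 - 1*540) = (15/26)*(-607 - 540) = ((1/26)*15)*(-1147) = (15/26)*(-1147) = -17205/26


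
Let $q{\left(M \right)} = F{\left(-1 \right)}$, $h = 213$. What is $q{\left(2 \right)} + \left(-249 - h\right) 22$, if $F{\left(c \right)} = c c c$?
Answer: $-10165$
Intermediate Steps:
$F{\left(c \right)} = c^{3}$ ($F{\left(c \right)} = c^{2} c = c^{3}$)
$q{\left(M \right)} = -1$ ($q{\left(M \right)} = \left(-1\right)^{3} = -1$)
$q{\left(2 \right)} + \left(-249 - h\right) 22 = -1 + \left(-249 - 213\right) 22 = -1 - 10164 = -10165$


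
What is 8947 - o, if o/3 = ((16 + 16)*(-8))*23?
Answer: 26611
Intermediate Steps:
o = -17664 (o = 3*(((16 + 16)*(-8))*23) = 3*((32*(-8))*23) = 3*(-256*23) = 3*(-5888) = -17664)
8947 - o = 8947 - 1*(-17664) = 8947 + 17664 = 26611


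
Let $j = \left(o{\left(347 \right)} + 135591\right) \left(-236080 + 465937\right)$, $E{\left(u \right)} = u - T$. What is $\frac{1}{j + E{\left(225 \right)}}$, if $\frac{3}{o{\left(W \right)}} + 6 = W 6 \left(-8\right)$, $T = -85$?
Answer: $\frac{5554}{173098967356681} \approx 3.2086 \cdot 10^{-11}$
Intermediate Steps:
$E{\left(u \right)} = 85 + u$ ($E{\left(u \right)} = u - -85 = u + 85 = 85 + u$)
$o{\left(W \right)} = \frac{3}{-6 - 48 W}$ ($o{\left(W \right)} = \frac{3}{-6 + W 6 \left(-8\right)} = \frac{3}{-6 + 6 W \left(-8\right)} = \frac{3}{-6 - 48 W}$)
$j = \frac{173098965634941}{5554}$ ($j = \left(- \frac{1}{2 + 16 \cdot 347} + 135591\right) \left(-236080 + 465937\right) = \left(- \frac{1}{2 + 5552} + 135591\right) 229857 = \left(- \frac{1}{5554} + 135591\right) 229857 = \frac{753072413}{5554} \cdot 229857 = \frac{173098965634941}{5554} \approx 3.1167 \cdot 10^{10}$)
$\frac{1}{j + E{\left(225 \right)}} = \frac{1}{\frac{173098965634941}{5554} + \left(85 + 225\right)} = \frac{1}{\frac{173098965634941}{5554} + 310} = \frac{1}{\frac{173098967356681}{5554}} = \frac{5554}{173098967356681}$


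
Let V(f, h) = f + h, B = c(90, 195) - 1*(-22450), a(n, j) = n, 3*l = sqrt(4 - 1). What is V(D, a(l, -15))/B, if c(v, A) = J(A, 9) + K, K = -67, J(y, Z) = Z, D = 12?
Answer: 1/1866 + sqrt(3)/67176 ≈ 0.00056169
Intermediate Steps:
l = sqrt(3)/3 (l = sqrt(4 - 1)/3 = sqrt(3)/3 ≈ 0.57735)
c(v, A) = -58 (c(v, A) = 9 - 67 = -58)
B = 22392 (B = -58 - 1*(-22450) = -58 + 22450 = 22392)
V(D, a(l, -15))/B = (12 + sqrt(3)/3)/22392 = (12 + sqrt(3)/3)*(1/22392) = 1/1866 + sqrt(3)/67176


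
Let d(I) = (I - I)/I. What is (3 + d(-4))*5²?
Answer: 75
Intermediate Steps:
d(I) = 0 (d(I) = 0/I = 0)
(3 + d(-4))*5² = (3 + 0)*5² = 3*25 = 75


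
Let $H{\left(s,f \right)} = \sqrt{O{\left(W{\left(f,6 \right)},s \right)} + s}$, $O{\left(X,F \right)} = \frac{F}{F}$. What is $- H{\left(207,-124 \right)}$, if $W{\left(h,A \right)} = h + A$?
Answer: $- 4 \sqrt{13} \approx -14.422$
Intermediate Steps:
$W{\left(h,A \right)} = A + h$
$O{\left(X,F \right)} = 1$
$H{\left(s,f \right)} = \sqrt{1 + s}$
$- H{\left(207,-124 \right)} = - \sqrt{1 + 207} = - \sqrt{208} = - 4 \sqrt{13}$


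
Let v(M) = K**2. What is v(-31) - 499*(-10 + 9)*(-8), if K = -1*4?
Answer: -3976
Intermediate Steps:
K = -4
v(M) = 16 (v(M) = (-4)**2 = 16)
v(-31) - 499*(-10 + 9)*(-8) = 16 - 499*(-10 + 9)*(-8) = 16 - (-499)*(-8) = 16 - 499*8 = 16 - 3992 = -3976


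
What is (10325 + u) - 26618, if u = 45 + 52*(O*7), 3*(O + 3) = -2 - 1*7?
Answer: -18432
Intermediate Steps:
O = -6 (O = -3 + (-2 - 1*7)/3 = -3 + (-2 - 7)/3 = -3 + (1/3)*(-9) = -3 - 3 = -6)
u = -2139 (u = 45 + 52*(-6*7) = 45 + 52*(-42) = 45 - 2184 = -2139)
(10325 + u) - 26618 = (10325 - 2139) - 26618 = 8186 - 26618 = -18432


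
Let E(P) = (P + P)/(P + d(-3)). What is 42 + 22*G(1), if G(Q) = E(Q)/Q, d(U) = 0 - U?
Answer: 53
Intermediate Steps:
d(U) = -U
E(P) = 2*P/(3 + P) (E(P) = (P + P)/(P - 1*(-3)) = (2*P)/(P + 3) = (2*P)/(3 + P) = 2*P/(3 + P))
G(Q) = 2/(3 + Q) (G(Q) = (2*Q/(3 + Q))/Q = 2/(3 + Q))
42 + 22*G(1) = 42 + 22*(2/(3 + 1)) = 42 + 22*(2/4) = 42 + 22*(2*(¼)) = 42 + 22*(½) = 42 + 11 = 53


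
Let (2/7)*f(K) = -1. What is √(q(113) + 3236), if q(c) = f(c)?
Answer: √12930/2 ≈ 56.855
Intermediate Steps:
f(K) = -7/2 (f(K) = (7/2)*(-1) = -7/2)
q(c) = -7/2
√(q(113) + 3236) = √(-7/2 + 3236) = √(6465/2) = √12930/2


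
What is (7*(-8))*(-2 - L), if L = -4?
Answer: -112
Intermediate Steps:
(7*(-8))*(-2 - L) = (7*(-8))*(-2 - 1*(-4)) = -56*(-2 + 4) = -56*2 = -112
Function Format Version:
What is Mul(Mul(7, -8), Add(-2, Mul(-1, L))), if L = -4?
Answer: -112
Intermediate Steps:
Mul(Mul(7, -8), Add(-2, Mul(-1, L))) = Mul(Mul(7, -8), Add(-2, Mul(-1, -4))) = Mul(-56, Add(-2, 4)) = Mul(-56, 2) = -112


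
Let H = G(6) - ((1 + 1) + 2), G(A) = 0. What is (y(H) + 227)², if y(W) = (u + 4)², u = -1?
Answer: 55696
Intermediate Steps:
H = -4 (H = 0 - ((1 + 1) + 2) = 0 - (2 + 2) = 0 - 1*4 = 0 - 4 = -4)
y(W) = 9 (y(W) = (-1 + 4)² = 3² = 9)
(y(H) + 227)² = (9 + 227)² = 236² = 55696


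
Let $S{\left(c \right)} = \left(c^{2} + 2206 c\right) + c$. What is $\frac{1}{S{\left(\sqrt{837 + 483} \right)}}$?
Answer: $- \frac{1}{4869529} + \frac{2207 \sqrt{330}}{3213889140} \approx 1.2269 \cdot 10^{-5}$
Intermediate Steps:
$S{\left(c \right)} = c^{2} + 2207 c$
$\frac{1}{S{\left(\sqrt{837 + 483} \right)}} = \frac{1}{\sqrt{837 + 483} \left(2207 + \sqrt{837 + 483}\right)} = \frac{1}{\sqrt{1320} \left(2207 + \sqrt{1320}\right)} = \frac{1}{2 \sqrt{330} \left(2207 + 2 \sqrt{330}\right)} = \frac{\sqrt{330}}{660 \left(2207 + 2 \sqrt{330}\right)}$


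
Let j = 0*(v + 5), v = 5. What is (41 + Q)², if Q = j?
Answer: 1681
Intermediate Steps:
j = 0 (j = 0*(5 + 5) = 0*10 = 0)
Q = 0
(41 + Q)² = (41 + 0)² = 41² = 1681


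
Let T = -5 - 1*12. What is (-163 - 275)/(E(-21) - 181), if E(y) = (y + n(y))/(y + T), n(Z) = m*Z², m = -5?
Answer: 4161/1163 ≈ 3.5778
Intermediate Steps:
n(Z) = -5*Z²
T = -17 (T = -5 - 12 = -17)
E(y) = (y - 5*y²)/(-17 + y) (E(y) = (y - 5*y²)/(y - 17) = (y - 5*y²)/(-17 + y))
(-163 - 275)/(E(-21) - 181) = (-163 - 275)/(-21*(1 - 5*(-21))/(-17 - 21) - 181) = -438/(-21*(1 + 105)/(-38) - 181) = -438/(-21*(-1/38)*106 - 181) = -438/(1113/19 - 181) = -438/(-2326/19) = -438*(-19/2326) = 4161/1163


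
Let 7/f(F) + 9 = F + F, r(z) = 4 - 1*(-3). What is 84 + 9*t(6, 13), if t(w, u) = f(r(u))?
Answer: 483/5 ≈ 96.600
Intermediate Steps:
r(z) = 7 (r(z) = 4 + 3 = 7)
f(F) = 7/(-9 + 2*F) (f(F) = 7/(-9 + (F + F)) = 7/(-9 + 2*F))
t(w, u) = 7/5 (t(w, u) = 7/(-9 + 2*7) = 7/(-9 + 14) = 7/5)
84 + 9*t(6, 13) = 84 + 9*(7/5) = 84 + 63/5 = 483/5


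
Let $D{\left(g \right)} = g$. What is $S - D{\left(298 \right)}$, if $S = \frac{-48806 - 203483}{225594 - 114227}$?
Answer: $- \frac{33439655}{111367} \approx -300.27$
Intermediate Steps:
$S = - \frac{252289}{111367} \approx -2.2654$
$S - D{\left(298 \right)} = - \frac{252289}{111367} - 298 = - \frac{33439655}{111367}$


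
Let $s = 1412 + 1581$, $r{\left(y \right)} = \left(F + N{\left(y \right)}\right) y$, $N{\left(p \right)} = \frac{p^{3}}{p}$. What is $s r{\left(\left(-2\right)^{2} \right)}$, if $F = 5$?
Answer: $251412$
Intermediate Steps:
$N{\left(p \right)} = p^{2}$
$r{\left(y \right)} = y \left(5 + y^{2}\right)$ ($r{\left(y \right)} = \left(5 + y^{2}\right) y = y \left(5 + y^{2}\right)$)
$s = 2993$
$s r{\left(\left(-2\right)^{2} \right)} = 2993 \left(-2\right)^{2} \left(5 + \left(\left(-2\right)^{2}\right)^{2}\right) = 2993 \cdot 4 \left(5 + 4^{2}\right) = 2993 \cdot 4 \left(5 + 16\right) = 2993 \cdot 4 \cdot 21 = 2993 \cdot 84 = 251412$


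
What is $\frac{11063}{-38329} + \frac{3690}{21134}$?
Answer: $- \frac{46185716}{405022543} \approx -0.11403$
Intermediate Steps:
$\frac{11063}{-38329} + \frac{3690}{21134} = 11063 \left(- \frac{1}{38329}\right) + 3690 \cdot \frac{1}{21134} = - \frac{11063}{38329} + \frac{1845}{10567} = - \frac{46185716}{405022543}$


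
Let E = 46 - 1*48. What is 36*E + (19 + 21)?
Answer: -32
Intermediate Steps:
E = -2 (E = 46 - 48 = -2)
36*E + (19 + 21) = 36*(-2) + (19 + 21) = -72 + 40 = -32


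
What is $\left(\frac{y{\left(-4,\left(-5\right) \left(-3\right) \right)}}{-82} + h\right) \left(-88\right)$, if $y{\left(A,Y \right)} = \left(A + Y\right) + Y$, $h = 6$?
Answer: $- \frac{20504}{41} \approx -500.1$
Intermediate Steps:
$y{\left(A,Y \right)} = A + 2 Y$
$\left(\frac{y{\left(-4,\left(-5\right) \left(-3\right) \right)}}{-82} + h\right) \left(-88\right) = \left(\frac{-4 + 2 \left(\left(-5\right) \left(-3\right)\right)}{-82} + 6\right) \left(-88\right) = \left(\left(-4 + 2 \cdot 15\right) \left(- \frac{1}{82}\right) + 6\right) \left(-88\right) = \left(\left(-4 + 30\right) \left(- \frac{1}{82}\right) + 6\right) \left(-88\right) = \left(26 \left(- \frac{1}{82}\right) + 6\right) \left(-88\right) = \left(- \frac{13}{41} + 6\right) \left(-88\right) = \frac{233}{41} \left(-88\right) = - \frac{20504}{41}$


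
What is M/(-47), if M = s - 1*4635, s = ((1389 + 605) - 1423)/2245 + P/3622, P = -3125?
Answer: 37693940113/382175330 ≈ 98.630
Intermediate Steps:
s = -4947463/8131390 (s = ((1389 + 605) - 1423)/2245 - 3125/3622 = (1994 - 1423)*(1/2245) - 3125*1/3622 = 571*(1/2245) - 3125/3622 = 571/2245 - 3125/3622 = -4947463/8131390 ≈ -0.60844)
M = -37693940113/8131390 (M = -4947463/8131390 - 1*4635 = -4947463/8131390 - 4635 = -37693940113/8131390 ≈ -4635.6)
M/(-47) = -37693940113/8131390/(-47) = -1/47*(-37693940113/8131390) = 37693940113/382175330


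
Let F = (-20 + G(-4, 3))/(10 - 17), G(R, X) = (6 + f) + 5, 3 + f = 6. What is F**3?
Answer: 216/343 ≈ 0.62974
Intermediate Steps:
f = 3 (f = -3 + 6 = 3)
G(R, X) = 14 (G(R, X) = (6 + 3) + 5 = 9 + 5 = 14)
F = 6/7 (F = (-20 + 14)/(10 - 17) = -6/(-7) = -6*(-1/7) = 6/7 ≈ 0.85714)
F**3 = (6/7)**3 = 216/343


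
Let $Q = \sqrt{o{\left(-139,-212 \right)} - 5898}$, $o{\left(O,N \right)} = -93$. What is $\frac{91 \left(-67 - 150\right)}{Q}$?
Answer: $\frac{19747 i \sqrt{5991}}{5991} \approx 255.12 i$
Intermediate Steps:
$Q = i \sqrt{5991}$ ($Q = \sqrt{-93 - 5898} = \sqrt{-5991} = i \sqrt{5991} \approx 77.402 i$)
$\frac{91 \left(-67 - 150\right)}{Q} = \frac{91 \left(-67 - 150\right)}{i \sqrt{5991}} = 91 \left(-217\right) \left(- \frac{i \sqrt{5991}}{5991}\right) = - 19747 \left(- \frac{i \sqrt{5991}}{5991}\right) = \frac{19747 i \sqrt{5991}}{5991}$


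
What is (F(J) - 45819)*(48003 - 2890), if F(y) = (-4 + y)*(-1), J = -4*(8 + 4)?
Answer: -2064686671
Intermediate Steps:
J = -48 (J = -4*12 = -48)
F(y) = 4 - y
(F(J) - 45819)*(48003 - 2890) = ((4 - 1*(-48)) - 45819)*(48003 - 2890) = ((4 + 48) - 45819)*45113 = (52 - 45819)*45113 = -45767*45113 = -2064686671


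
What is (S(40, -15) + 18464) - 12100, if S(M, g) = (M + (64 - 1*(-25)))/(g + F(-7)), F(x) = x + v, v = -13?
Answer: 222611/35 ≈ 6360.3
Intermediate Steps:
F(x) = -13 + x (F(x) = x - 13 = -13 + x)
S(M, g) = (89 + M)/(-20 + g) (S(M, g) = (M + (64 - 1*(-25)))/(g + (-13 - 7)) = (M + (64 + 25))/(g - 20) = (M + 89)/(-20 + g) = (89 + M)/(-20 + g))
(S(40, -15) + 18464) - 12100 = ((89 + 40)/(-20 - 15) + 18464) - 12100 = (129/(-35) + 18464) - 12100 = (-1/35*129 + 18464) - 12100 = (-129/35 + 18464) - 12100 = 646111/35 - 12100 = 222611/35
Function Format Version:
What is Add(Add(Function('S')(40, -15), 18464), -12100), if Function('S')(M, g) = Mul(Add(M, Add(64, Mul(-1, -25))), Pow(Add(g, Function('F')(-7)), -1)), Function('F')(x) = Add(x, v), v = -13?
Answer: Rational(222611, 35) ≈ 6360.3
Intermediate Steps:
Function('F')(x) = Add(-13, x) (Function('F')(x) = Add(x, -13) = Add(-13, x))
Function('S')(M, g) = Mul(Pow(Add(-20, g), -1), Add(89, M)) (Function('S')(M, g) = Mul(Add(M, Add(64, Mul(-1, -25))), Pow(Add(g, Add(-13, -7)), -1)) = Mul(Add(M, Add(64, 25)), Pow(Add(g, -20), -1)) = Mul(Add(M, 89), Pow(Add(-20, g), -1)) = Mul(Add(89, M), Pow(Add(-20, g), -1)) = Mul(Pow(Add(-20, g), -1), Add(89, M)))
Add(Add(Function('S')(40, -15), 18464), -12100) = Add(Add(Mul(Pow(Add(-20, -15), -1), Add(89, 40)), 18464), -12100) = Add(Add(Mul(Pow(-35, -1), 129), 18464), -12100) = Add(Add(Mul(Rational(-1, 35), 129), 18464), -12100) = Add(Add(Rational(-129, 35), 18464), -12100) = Add(Rational(646111, 35), -12100) = Rational(222611, 35)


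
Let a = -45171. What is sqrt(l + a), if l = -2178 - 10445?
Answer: I*sqrt(57794) ≈ 240.4*I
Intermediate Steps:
l = -12623
sqrt(l + a) = sqrt(-12623 - 45171) = sqrt(-57794) = I*sqrt(57794)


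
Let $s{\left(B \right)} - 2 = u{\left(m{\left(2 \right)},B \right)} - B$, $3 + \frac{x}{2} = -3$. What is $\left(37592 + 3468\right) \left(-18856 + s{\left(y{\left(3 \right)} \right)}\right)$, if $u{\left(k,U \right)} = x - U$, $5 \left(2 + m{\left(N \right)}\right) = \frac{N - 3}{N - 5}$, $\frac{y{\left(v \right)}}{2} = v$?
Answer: $-775130680$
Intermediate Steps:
$x = -12$ ($x = -6 + 2 \left(-3\right) = -6 - 6 = -12$)
$y{\left(v \right)} = 2 v$
$m{\left(N \right)} = -2 + \frac{-3 + N}{5 \left(-5 + N\right)}$ ($m{\left(N \right)} = -2 + \frac{\left(N - 3\right) \frac{1}{N - 5}}{5} = -2 + \frac{\left(-3 + N\right) \frac{1}{-5 + N}}{5} = -2 + \frac{\frac{1}{-5 + N} \left(-3 + N\right)}{5} = -2 + \frac{-3 + N}{5 \left(-5 + N\right)}$)
$u{\left(k,U \right)} = -12 - U$
$s{\left(B \right)} = -10 - 2 B$ ($s{\left(B \right)} = 2 - \left(12 + 2 B\right) = -10 - 2 B$)
$\left(37592 + 3468\right) \left(-18856 + s{\left(y{\left(3 \right)} \right)}\right) = \left(37592 + 3468\right) \left(-18856 - \left(10 + 2 \cdot 2 \cdot 3\right)\right) = 41060 \left(-18856 - 22\right) = 41060 \left(-18878\right) = -775130680$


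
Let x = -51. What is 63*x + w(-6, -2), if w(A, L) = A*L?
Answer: -3201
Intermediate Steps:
63*x + w(-6, -2) = 63*(-51) - 6*(-2) = -3213 + 12 = -3201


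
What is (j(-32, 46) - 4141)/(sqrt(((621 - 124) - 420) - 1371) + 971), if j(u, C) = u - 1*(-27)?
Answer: -4025766/944135 + 4146*I*sqrt(1294)/944135 ≈ -4.264 + 0.15797*I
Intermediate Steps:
j(u, C) = 27 + u (j(u, C) = u + 27 = 27 + u)
(j(-32, 46) - 4141)/(sqrt(((621 - 124) - 420) - 1371) + 971) = ((27 - 32) - 4141)/(sqrt(((621 - 124) - 420) - 1371) + 971) = (-5 - 4141)/(sqrt((497 - 420) - 1371) + 971) = -4146/(sqrt(77 - 1371) + 971) = -4146/(sqrt(-1294) + 971) = -4146/(I*sqrt(1294) + 971) = -4146/(971 + I*sqrt(1294))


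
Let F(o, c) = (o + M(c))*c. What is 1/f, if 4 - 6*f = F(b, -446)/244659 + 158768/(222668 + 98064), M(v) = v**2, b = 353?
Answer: 6539164199/399718934589 ≈ 0.016359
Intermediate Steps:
F(o, c) = c*(o + c**2) (F(o, c) = (o + c**2)*c = c*(o + c**2))
f = 399718934589/6539164199 (f = 2/3 - (-446*(353 + (-446)**2)/244659 + 158768/(222668 + 98064))/6 = 2/3 - (-446*(353 + 198916)*(1/244659) + 158768/320732)/6 = 2/3 - (-446*199269*(1/244659) + 158768*(1/320732))/6 = 2/3 - (-88873974*1/244659 + 39692/80183)/6 = 2/3 - (-29624658/81553 + 39692/80183)/6 = 2/3 - 1/6*(-2372156950738/6539164199) = 2/3 + 1186078475369/19617492597 = 399718934589/6539164199 ≈ 61.127)
1/f = 1/(399718934589/6539164199) = 6539164199/399718934589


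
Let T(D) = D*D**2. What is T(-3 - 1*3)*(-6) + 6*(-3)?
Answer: 1278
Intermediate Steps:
T(D) = D**3
T(-3 - 1*3)*(-6) + 6*(-3) = (-3 - 1*3)**3*(-6) + 6*(-3) = (-3 - 3)**3*(-6) - 18 = (-6)**3*(-6) - 18 = -216*(-6) - 18 = 1296 - 18 = 1278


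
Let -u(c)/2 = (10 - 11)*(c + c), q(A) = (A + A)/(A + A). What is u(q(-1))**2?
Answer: 16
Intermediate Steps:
q(A) = 1 (q(A) = (2*A)/((2*A)) = (2*A)*(1/(2*A)) = 1)
u(c) = 4*c (u(c) = -2*(10 - 11)*(c + c) = -(-2)*2*c = -(-4)*c = 4*c)
u(q(-1))**2 = (4*1)**2 = 4**2 = 16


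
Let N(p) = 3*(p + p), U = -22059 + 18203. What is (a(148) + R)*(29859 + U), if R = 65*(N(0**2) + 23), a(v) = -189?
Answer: 33959918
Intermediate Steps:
U = -3856
N(p) = 6*p (N(p) = 3*(2*p) = 6*p)
R = 1495 (R = 65*(6*0**2 + 23) = 65*(6*0 + 23) = 65*(0 + 23) = 65*23 = 1495)
(a(148) + R)*(29859 + U) = (-189 + 1495)*(29859 - 3856) = 1306*26003 = 33959918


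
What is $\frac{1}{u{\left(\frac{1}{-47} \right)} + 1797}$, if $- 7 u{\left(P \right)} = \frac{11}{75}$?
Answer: $\frac{525}{943414} \approx 0.00055649$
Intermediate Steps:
$u{\left(P \right)} = - \frac{11}{525}$ ($u{\left(P \right)} = - \frac{11 \cdot \frac{1}{75}}{7} = \left(- \frac{1}{7}\right) \frac{11}{75} = - \frac{11}{525}$)
$\frac{1}{u{\left(\frac{1}{-47} \right)} + 1797} = \frac{1}{- \frac{11}{525} + 1797} = \frac{1}{\frac{943414}{525}} = \frac{525}{943414}$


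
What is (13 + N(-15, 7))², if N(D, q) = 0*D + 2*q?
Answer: 729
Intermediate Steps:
N(D, q) = 2*q (N(D, q) = 0 + 2*q = 2*q)
(13 + N(-15, 7))² = (13 + 2*7)² = (13 + 14)² = 27² = 729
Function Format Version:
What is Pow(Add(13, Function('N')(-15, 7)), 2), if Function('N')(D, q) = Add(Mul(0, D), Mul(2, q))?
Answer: 729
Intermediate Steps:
Function('N')(D, q) = Mul(2, q) (Function('N')(D, q) = Add(0, Mul(2, q)) = Mul(2, q))
Pow(Add(13, Function('N')(-15, 7)), 2) = Pow(Add(13, Mul(2, 7)), 2) = Pow(Add(13, 14), 2) = Pow(27, 2) = 729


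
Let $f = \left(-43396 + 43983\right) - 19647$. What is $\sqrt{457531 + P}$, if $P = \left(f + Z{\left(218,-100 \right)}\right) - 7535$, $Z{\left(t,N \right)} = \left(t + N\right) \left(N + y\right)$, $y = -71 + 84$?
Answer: $\sqrt{420670} \approx 648.59$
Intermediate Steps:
$y = 13$
$f = -19060$ ($f = 587 - 19647 = -19060$)
$Z{\left(t,N \right)} = \left(13 + N\right) \left(N + t\right)$ ($Z{\left(t,N \right)} = \left(t + N\right) \left(N + 13\right) = \left(N + t\right) \left(13 + N\right) = \left(13 + N\right) \left(N + t\right)$)
$P = -36861$ ($P = \left(-19060 + \left(\left(-100\right)^{2} + 13 \left(-100\right) + 13 \cdot 218 - 21800\right)\right) - 7535 = \left(-19060 + \left(10000 - 1300 + 2834 - 21800\right)\right) - 7535 = \left(-19060 - 10266\right) - 7535 = -29326 - 7535 = -36861$)
$\sqrt{457531 + P} = \sqrt{457531 - 36861} = \sqrt{420670}$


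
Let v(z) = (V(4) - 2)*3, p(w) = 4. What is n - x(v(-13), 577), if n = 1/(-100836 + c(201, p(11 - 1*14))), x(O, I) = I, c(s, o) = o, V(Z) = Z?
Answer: -58180065/100832 ≈ -577.00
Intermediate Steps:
v(z) = 6 (v(z) = (4 - 2)*3 = 2*3 = 6)
n = -1/100832 (n = 1/(-100836 + 4) = 1/(-100832) = -1/100832 ≈ -9.9175e-6)
n - x(v(-13), 577) = -1/100832 - 1*577 = -1/100832 - 577 = -58180065/100832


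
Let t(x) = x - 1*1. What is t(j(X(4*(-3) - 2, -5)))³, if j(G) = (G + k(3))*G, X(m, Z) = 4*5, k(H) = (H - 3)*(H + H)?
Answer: 63521199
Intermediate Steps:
k(H) = 2*H*(-3 + H) (k(H) = (-3 + H)*(2*H) = 2*H*(-3 + H))
X(m, Z) = 20
j(G) = G² (j(G) = (G + 2*3*(-3 + 3))*G = (G + 2*3*0)*G = (G + 0)*G = G*G = G²)
t(x) = -1 + x (t(x) = x - 1 = -1 + x)
t(j(X(4*(-3) - 2, -5)))³ = (-1 + 20²)³ = (-1 + 400)³ = 399³ = 63521199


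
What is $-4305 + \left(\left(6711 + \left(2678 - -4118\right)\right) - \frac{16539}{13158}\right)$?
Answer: $\frac{40354459}{4386} \approx 9200.8$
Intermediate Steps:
$-4305 + \left(\left(6711 + \left(2678 - -4118\right)\right) - \frac{16539}{13158}\right) = -4305 + \left(\left(6711 + \left(2678 + 4118\right)\right) - \frac{5513}{4386}\right) = -4305 + \left(\left(6711 + 6796\right) - \frac{5513}{4386}\right) = -4305 + \left(13507 - \frac{5513}{4386}\right) = -4305 + \frac{59236189}{4386} = \frac{40354459}{4386}$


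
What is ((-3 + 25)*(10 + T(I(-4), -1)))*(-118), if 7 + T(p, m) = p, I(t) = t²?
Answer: -49324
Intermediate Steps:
T(p, m) = -7 + p
((-3 + 25)*(10 + T(I(-4), -1)))*(-118) = ((-3 + 25)*(10 + (-7 + (-4)²)))*(-118) = (22*(10 + (-7 + 16)))*(-118) = (22*(10 + 9))*(-118) = (22*19)*(-118) = 418*(-118) = -49324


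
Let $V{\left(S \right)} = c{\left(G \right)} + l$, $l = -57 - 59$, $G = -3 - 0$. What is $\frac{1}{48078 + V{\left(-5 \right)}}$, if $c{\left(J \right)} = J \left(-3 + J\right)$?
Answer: $\frac{1}{47980} \approx 2.0842 \cdot 10^{-5}$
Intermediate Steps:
$G = -3$ ($G = -3 + 0 = -3$)
$l = -116$
$V{\left(S \right)} = -98$ ($V{\left(S \right)} = - 3 \left(-3 - 3\right) - 116 = \left(-3\right) \left(-6\right) - 116 = 18 - 116 = -98$)
$\frac{1}{48078 + V{\left(-5 \right)}} = \frac{1}{48078 - 98} = \frac{1}{47980}$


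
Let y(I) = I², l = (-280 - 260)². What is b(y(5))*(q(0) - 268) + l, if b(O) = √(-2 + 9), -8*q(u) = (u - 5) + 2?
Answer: 291600 - 2141*√7/8 ≈ 2.9089e+5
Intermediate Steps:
l = 291600 (l = (-540)² = 291600)
q(u) = 3/8 - u/8 (q(u) = -((u - 5) + 2)/8 = -((-5 + u) + 2)/8 = -(-3 + u)/8 = 3/8 - u/8)
b(O) = √7
b(y(5))*(q(0) - 268) + l = √7*((3/8 - ⅛*0) - 268) + 291600 = √7*((3/8 + 0) - 268) + 291600 = √7*(3/8 - 268) + 291600 = √7*(-2141/8) + 291600 = -2141*√7/8 + 291600 = 291600 - 2141*√7/8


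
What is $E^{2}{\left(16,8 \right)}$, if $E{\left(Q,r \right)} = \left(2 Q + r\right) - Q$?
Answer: $576$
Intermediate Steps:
$E{\left(Q,r \right)} = Q + r$ ($E{\left(Q,r \right)} = \left(r + 2 Q\right) - Q = Q + r$)
$E^{2}{\left(16,8 \right)} = \left(16 + 8\right)^{2} = 24^{2} = 576$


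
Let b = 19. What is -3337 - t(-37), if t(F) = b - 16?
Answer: -3340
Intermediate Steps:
t(F) = 3 (t(F) = 19 - 16 = 3)
-3337 - t(-37) = -3337 - 1*3 = -3337 - 3 = -3340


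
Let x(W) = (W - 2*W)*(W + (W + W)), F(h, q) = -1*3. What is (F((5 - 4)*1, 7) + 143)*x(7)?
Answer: -20580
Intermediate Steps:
F(h, q) = -3
x(W) = -3*W**2 (x(W) = (-W)*(W + 2*W) = (-W)*(3*W) = -3*W**2)
(F((5 - 4)*1, 7) + 143)*x(7) = (-3 + 143)*(-3*7**2) = 140*(-3*49) = 140*(-147) = -20580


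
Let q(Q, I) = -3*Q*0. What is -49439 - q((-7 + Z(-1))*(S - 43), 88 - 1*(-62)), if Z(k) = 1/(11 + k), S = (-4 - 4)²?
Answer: -49439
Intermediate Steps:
S = 64 (S = (-8)² = 64)
q(Q, I) = 0
-49439 - q((-7 + Z(-1))*(S - 43), 88 - 1*(-62)) = -49439 - 1*0 = -49439 + 0 = -49439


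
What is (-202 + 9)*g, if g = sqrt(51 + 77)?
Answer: -1544*sqrt(2) ≈ -2183.5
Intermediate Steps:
g = 8*sqrt(2) (g = sqrt(128) = 8*sqrt(2) ≈ 11.314)
(-202 + 9)*g = (-202 + 9)*(8*sqrt(2)) = -1544*sqrt(2)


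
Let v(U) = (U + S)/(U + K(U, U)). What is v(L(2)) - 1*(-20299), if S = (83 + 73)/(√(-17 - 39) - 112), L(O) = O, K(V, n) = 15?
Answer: 25881271/1275 - 13*I*√14/8925 ≈ 20299.0 - 0.00545*I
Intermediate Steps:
S = 156/(-112 + 2*I*√14) (S = 156/(√(-56) - 112) = 156/(2*I*√14 - 112) = 156/(-112 + 2*I*√14) ≈ -1.3867 - 0.092651*I)
v(U) = (-104/75 + U - 13*I*√14/525)/(15 + U) (v(U) = (U + (-104/75 - 13*I*√14/525))/(U + 15) = (-104/75 + U - 13*I*√14/525)/(15 + U))
v(L(2)) - 1*(-20299) = (-728 + 525*2 - 13*I*√14)/(525*(15 + 2)) - 1*(-20299) = (1/525)*(-728 + 1050 - 13*I*√14)/17 + 20299 = (1/525)*(1/17)*(322 - 13*I*√14) + 20299 = (46/1275 - 13*I*√14/8925) + 20299 = 25881271/1275 - 13*I*√14/8925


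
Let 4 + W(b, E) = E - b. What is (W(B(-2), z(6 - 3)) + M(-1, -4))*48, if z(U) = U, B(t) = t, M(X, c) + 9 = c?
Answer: -576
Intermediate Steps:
M(X, c) = -9 + c
W(b, E) = -4 + E - b (W(b, E) = -4 + (E - b) = -4 + E - b)
(W(B(-2), z(6 - 3)) + M(-1, -4))*48 = ((-4 + (6 - 3) - 1*(-2)) + (-9 - 4))*48 = ((-4 + 3 + 2) - 13)*48 = (1 - 13)*48 = -12*48 = -576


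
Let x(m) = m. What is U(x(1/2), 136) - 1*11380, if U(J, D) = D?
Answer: -11244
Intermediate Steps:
U(x(1/2), 136) - 1*11380 = 136 - 1*11380 = 136 - 11380 = -11244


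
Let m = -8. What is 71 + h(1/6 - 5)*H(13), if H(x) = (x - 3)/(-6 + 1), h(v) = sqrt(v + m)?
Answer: 71 - I*sqrt(462)/3 ≈ 71.0 - 7.1647*I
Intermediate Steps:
h(v) = sqrt(-8 + v) (h(v) = sqrt(v - 8) = sqrt(-8 + v))
H(x) = 3/5 - x/5 (H(x) = (-3 + x)/(-5) = (-3 + x)*(-1/5) = 3/5 - x/5)
71 + h(1/6 - 5)*H(13) = 71 + sqrt(-8 + (1/6 - 5))*(3/5 - 1/5*13) = 71 + sqrt(-8 + (1/6 - 5))*(3/5 - 13/5) = 71 + sqrt(-8 - 29/6)*(-2) = 71 + sqrt(-77/6)*(-2) = 71 + (I*sqrt(462)/6)*(-2) = 71 - I*sqrt(462)/3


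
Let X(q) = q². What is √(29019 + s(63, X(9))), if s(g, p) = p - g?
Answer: √29037 ≈ 170.40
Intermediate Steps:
√(29019 + s(63, X(9))) = √(29019 + (9² - 1*63)) = √(29019 + (81 - 63)) = √(29019 + 18) = √29037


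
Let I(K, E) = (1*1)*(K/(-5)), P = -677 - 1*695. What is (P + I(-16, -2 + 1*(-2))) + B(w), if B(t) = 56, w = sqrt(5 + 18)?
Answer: -6564/5 ≈ -1312.8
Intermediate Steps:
w = sqrt(23) ≈ 4.7958
P = -1372 (P = -677 - 695 = -1372)
I(K, E) = -K/5 (I(K, E) = 1*(K*(-1/5)) = 1*(-K/5) = -K/5)
(P + I(-16, -2 + 1*(-2))) + B(w) = (-1372 - 1/5*(-16)) + 56 = (-1372 + 16/5) + 56 = -6844/5 + 56 = -6564/5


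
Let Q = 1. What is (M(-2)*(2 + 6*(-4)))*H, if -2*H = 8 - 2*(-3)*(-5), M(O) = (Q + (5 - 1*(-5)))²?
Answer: -29282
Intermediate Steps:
M(O) = 121 (M(O) = (1 + (5 - 1*(-5)))² = (1 + (5 + 5))² = (1 + 10)² = 11² = 121)
H = 11 (H = -(8 - 2*(-3)*(-5))/2 = -(8 + 6*(-5))/2 = -(8 - 30)/2 = -½*(-22) = 11)
(M(-2)*(2 + 6*(-4)))*H = (121*(2 + 6*(-4)))*11 = (121*(2 - 24))*11 = (121*(-22))*11 = -2662*11 = -29282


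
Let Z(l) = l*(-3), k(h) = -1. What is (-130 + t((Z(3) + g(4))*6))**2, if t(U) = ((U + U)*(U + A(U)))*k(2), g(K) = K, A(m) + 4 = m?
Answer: 15760900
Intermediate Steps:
A(m) = -4 + m
Z(l) = -3*l
t(U) = -2*U*(-4 + 2*U) (t(U) = ((U + U)*(U + (-4 + U)))*(-1) = ((2*U)*(-4 + 2*U))*(-1) = (2*U*(-4 + 2*U))*(-1) = -2*U*(-4 + 2*U))
(-130 + t((Z(3) + g(4))*6))**2 = (-130 + 4*((-3*3 + 4)*6)*(2 - (-3*3 + 4)*6))**2 = (-130 + 4*((-9 + 4)*6)*(2 - (-9 + 4)*6))**2 = (-130 + 4*(-5*6)*(2 - (-5)*6))**2 = (-130 + 4*(-30)*(2 - 1*(-30)))**2 = (-130 + 4*(-30)*(2 + 30))**2 = (-130 + 4*(-30)*32)**2 = (-130 - 3840)**2 = (-3970)**2 = 15760900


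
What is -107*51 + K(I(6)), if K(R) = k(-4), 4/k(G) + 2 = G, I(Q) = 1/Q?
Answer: -16373/3 ≈ -5457.7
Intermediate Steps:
k(G) = 4/(-2 + G)
K(R) = -⅔ (K(R) = 4/(-2 - 4) = 4/(-6) = 4*(-⅙) = -⅔)
-107*51 + K(I(6)) = -107*51 - ⅔ = -5457 - ⅔ = -16373/3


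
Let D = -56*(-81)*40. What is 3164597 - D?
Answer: 2983157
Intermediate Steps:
D = 181440 (D = 4536*40 = 181440)
3164597 - D = 3164597 - 1*181440 = 3164597 - 181440 = 2983157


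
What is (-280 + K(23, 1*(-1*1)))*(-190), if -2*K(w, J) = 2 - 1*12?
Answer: 52250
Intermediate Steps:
K(w, J) = 5 (K(w, J) = -(2 - 1*12)/2 = -(2 - 12)/2 = -½*(-10) = 5)
(-280 + K(23, 1*(-1*1)))*(-190) = (-280 + 5)*(-190) = -275*(-190) = 52250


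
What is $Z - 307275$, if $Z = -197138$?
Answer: $-504413$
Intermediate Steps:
$Z - 307275 = -197138 - 307275 = -504413$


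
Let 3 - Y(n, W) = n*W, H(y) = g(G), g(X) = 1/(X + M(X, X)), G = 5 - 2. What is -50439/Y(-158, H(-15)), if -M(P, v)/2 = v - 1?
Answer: 50439/155 ≈ 325.41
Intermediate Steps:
G = 3
M(P, v) = 2 - 2*v (M(P, v) = -2*(v - 1) = -2*(-1 + v) = 2 - 2*v)
g(X) = 1/(2 - X) (g(X) = 1/(X + (2 - 2*X)) = 1/(2 - X))
H(y) = -1 (H(y) = 1/(2 - 1*3) = 1/(2 - 3) = 1/(-1) = -1)
Y(n, W) = 3 - W*n (Y(n, W) = 3 - n*W = 3 - W*n)
-50439/Y(-158, H(-15)) = -50439/(3 - 1*(-1)*(-158)) = -50439/(3 - 158) = -50439/(-155) = -50439*(-1/155) = 50439/155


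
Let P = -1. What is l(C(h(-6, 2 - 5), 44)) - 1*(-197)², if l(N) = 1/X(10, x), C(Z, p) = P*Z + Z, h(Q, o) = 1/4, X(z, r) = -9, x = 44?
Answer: -349282/9 ≈ -38809.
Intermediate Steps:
h(Q, o) = ¼
C(Z, p) = 0 (C(Z, p) = -Z + Z = 0)
l(N) = -⅑ (l(N) = 1/(-9) = -⅑)
l(C(h(-6, 2 - 5), 44)) - 1*(-197)² = -⅑ - 1*(-197)² = -⅑ - 1*38809 = -⅑ - 38809 = -349282/9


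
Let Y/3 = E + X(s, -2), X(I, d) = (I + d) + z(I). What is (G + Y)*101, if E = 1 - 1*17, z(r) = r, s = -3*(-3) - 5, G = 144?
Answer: 11514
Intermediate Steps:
s = 4 (s = 9 - 5 = 4)
X(I, d) = d + 2*I (X(I, d) = (I + d) + I = d + 2*I)
E = -16 (E = 1 - 17 = -16)
Y = -30 (Y = 3*(-16 + (-2 + 2*4)) = 3*(-16 + (-2 + 8)) = 3*(-16 + 6) = 3*(-10) = -30)
(G + Y)*101 = (144 - 30)*101 = 114*101 = 11514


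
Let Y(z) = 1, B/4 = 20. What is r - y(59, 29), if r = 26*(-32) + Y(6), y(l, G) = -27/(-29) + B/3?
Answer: -74698/87 ≈ -858.60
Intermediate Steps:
B = 80 (B = 4*20 = 80)
y(l, G) = 2401/87 (y(l, G) = -27/(-29) + 80/3 = -27*(-1/29) + 80*(⅓) = 27/29 + 80/3 = 2401/87)
r = -831 (r = 26*(-32) + 1 = -832 + 1 = -831)
r - y(59, 29) = -831 - 1*2401/87 = -831 - 2401/87 = -74698/87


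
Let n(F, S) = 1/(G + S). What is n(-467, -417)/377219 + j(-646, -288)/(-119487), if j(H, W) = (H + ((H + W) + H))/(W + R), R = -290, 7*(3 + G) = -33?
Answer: -416146718344/12908795296652547 ≈ -3.2237e-5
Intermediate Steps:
G = -54/7 (G = -3 + (1/7)*(-33) = -3 - 33/7 = -54/7 ≈ -7.7143)
n(F, S) = 1/(-54/7 + S)
j(H, W) = (W + 3*H)/(-290 + W) (j(H, W) = (H + ((H + W) + H))/(W - 290) = (H + (W + 2*H))/(-290 + W) = (W + 3*H)/(-290 + W))
n(-467, -417)/377219 + j(-646, -288)/(-119487) = (7/(-54 + 7*(-417)))/377219 + ((-288 + 3*(-646))/(-290 - 288))/(-119487) = (7/(-54 - 2919))*(1/377219) + ((-288 - 1938)/(-578))*(-1/119487) = (7/(-2973))*(1/377219) - 1/578*(-2226)*(-1/119487) = (7*(-1/2973))*(1/377219) + (1113/289)*(-1/119487) = -7/2973*1/377219 - 371/11510581 = -7/1121472087 - 371/11510581 = -416146718344/12908795296652547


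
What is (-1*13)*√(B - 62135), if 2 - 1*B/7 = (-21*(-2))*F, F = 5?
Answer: -13*I*√63591 ≈ -3278.2*I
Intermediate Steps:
B = -1456 (B = 14 - 7*(-21*(-2))*5 = 14 - 294*5 = 14 - 7*210 = 14 - 1470 = -1456)
(-1*13)*√(B - 62135) = (-1*13)*√(-1456 - 62135) = -13*I*√63591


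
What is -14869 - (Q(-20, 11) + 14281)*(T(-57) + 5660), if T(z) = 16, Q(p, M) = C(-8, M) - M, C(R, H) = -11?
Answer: -80948953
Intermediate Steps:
Q(p, M) = -11 - M
-14869 - (Q(-20, 11) + 14281)*(T(-57) + 5660) = -14869 - ((-11 - 1*11) + 14281)*(16 + 5660) = -14869 - ((-11 - 11) + 14281)*5676 = -14869 - (-22 + 14281)*5676 = -14869 - 14259*5676 = -14869 - 1*80934084 = -14869 - 80934084 = -80948953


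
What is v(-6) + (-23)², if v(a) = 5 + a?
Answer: 528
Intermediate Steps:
v(-6) + (-23)² = (5 - 6) + (-23)² = -1 + 529 = 528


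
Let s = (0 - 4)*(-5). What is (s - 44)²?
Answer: 576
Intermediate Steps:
s = 20 (s = -4*(-5) = 20)
(s - 44)² = (20 - 44)² = (-24)² = 576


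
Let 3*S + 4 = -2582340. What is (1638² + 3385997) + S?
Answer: 15624779/3 ≈ 5.2083e+6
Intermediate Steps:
S = -2582344/3 (S = -4/3 + (⅓)*(-2582340) = -4/3 - 860780 = -2582344/3 ≈ -8.6078e+5)
(1638² + 3385997) + S = (1638² + 3385997) - 2582344/3 = (2683044 + 3385997) - 2582344/3 = 6069041 - 2582344/3 = 15624779/3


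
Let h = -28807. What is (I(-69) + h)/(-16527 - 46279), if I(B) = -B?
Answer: 14369/31403 ≈ 0.45757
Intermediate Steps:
(I(-69) + h)/(-16527 - 46279) = (-1*(-69) - 28807)/(-16527 - 46279) = (69 - 28807)/(-62806) = -28738*(-1/62806) = 14369/31403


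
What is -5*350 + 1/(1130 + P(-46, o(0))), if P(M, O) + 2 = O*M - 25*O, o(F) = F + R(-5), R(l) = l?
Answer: -2595249/1483 ≈ -1750.0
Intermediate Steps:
o(F) = -5 + F (o(F) = F - 5 = -5 + F)
P(M, O) = -2 - 25*O + M*O (P(M, O) = -2 + (O*M - 25*O) = -2 + (M*O - 25*O) = -2 + (-25*O + M*O) = -2 - 25*O + M*O)
-5*350 + 1/(1130 + P(-46, o(0))) = -5*350 + 1/(1130 + (-2 - 25*(-5 + 0) - 46*(-5 + 0))) = -1750 + 1/(1130 + (-2 - 25*(-5) - 46*(-5))) = -1750 + 1/(1130 + (-2 + 125 + 230)) = -1750 + 1/(1130 + 353) = -1750 + 1/1483 = -2595249/1483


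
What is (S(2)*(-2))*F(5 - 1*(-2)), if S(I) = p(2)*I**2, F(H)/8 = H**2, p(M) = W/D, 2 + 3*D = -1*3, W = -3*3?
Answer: -84672/5 ≈ -16934.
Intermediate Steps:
W = -9
D = -5/3 (D = -2/3 + (-1*3)/3 = -2/3 + (1/3)*(-3) = -2/3 - 1 = -5/3 ≈ -1.6667)
p(M) = 27/5 (p(M) = -9/(-5/3) = -9*(-3/5) = 27/5)
F(H) = 8*H**2
S(I) = 27*I**2/5
(S(2)*(-2))*F(5 - 1*(-2)) = (((27/5)*2**2)*(-2))*(8*(5 - 1*(-2))**2) = (((27/5)*4)*(-2))*(8*(5 + 2)**2) = ((108/5)*(-2))*(8*7**2) = -1728*49/5 = -216/5*392 = -84672/5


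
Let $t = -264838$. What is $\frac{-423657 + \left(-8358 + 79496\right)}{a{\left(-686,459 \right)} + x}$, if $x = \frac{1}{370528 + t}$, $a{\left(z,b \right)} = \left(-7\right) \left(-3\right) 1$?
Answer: $- \frac{37257733110}{2219491} \approx -16787.0$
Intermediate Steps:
$a{\left(z,b \right)} = 21$ ($a{\left(z,b \right)} = 21 \cdot 1 = 21$)
$x = \frac{1}{105690}$ ($x = \frac{1}{370528 - 264838} = \frac{1}{105690} \approx 9.4616 \cdot 10^{-6}$)
$\frac{-423657 + \left(-8358 + 79496\right)}{a{\left(-686,459 \right)} + x} = \frac{-423657 + \left(-8358 + 79496\right)}{21 + \frac{1}{105690}} = \frac{-423657 + 71138}{\frac{2219491}{105690}} = \left(-352519\right) \frac{105690}{2219491} = - \frac{37257733110}{2219491}$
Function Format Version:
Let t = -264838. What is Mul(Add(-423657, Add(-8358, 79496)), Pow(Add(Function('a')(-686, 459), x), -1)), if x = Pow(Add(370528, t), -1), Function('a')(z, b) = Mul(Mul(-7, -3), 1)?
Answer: Rational(-37257733110, 2219491) ≈ -16787.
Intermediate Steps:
Function('a')(z, b) = 21 (Function('a')(z, b) = Mul(21, 1) = 21)
x = Rational(1, 105690) (x = Pow(Add(370528, -264838), -1) = Pow(105690, -1) = Rational(1, 105690) ≈ 9.4616e-6)
Mul(Add(-423657, Add(-8358, 79496)), Pow(Add(Function('a')(-686, 459), x), -1)) = Mul(Add(-423657, Add(-8358, 79496)), Pow(Add(21, Rational(1, 105690)), -1)) = Mul(Add(-423657, 71138), Pow(Rational(2219491, 105690), -1)) = Mul(-352519, Rational(105690, 2219491)) = Rational(-37257733110, 2219491)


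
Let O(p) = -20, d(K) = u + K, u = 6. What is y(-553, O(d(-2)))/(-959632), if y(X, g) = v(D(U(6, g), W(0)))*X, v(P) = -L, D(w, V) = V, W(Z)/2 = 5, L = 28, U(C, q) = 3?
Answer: -3871/239908 ≈ -0.016135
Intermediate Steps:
d(K) = 6 + K
W(Z) = 10 (W(Z) = 2*5 = 10)
v(P) = -28 (v(P) = -1*28 = -28)
y(X, g) = -28*X
y(-553, O(d(-2)))/(-959632) = -28*(-553)/(-959632) = 15484*(-1/959632) = -3871/239908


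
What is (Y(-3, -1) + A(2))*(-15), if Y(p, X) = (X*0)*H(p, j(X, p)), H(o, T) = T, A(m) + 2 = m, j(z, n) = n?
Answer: 0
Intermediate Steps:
A(m) = -2 + m
Y(p, X) = 0 (Y(p, X) = (X*0)*p = 0*p = 0)
(Y(-3, -1) + A(2))*(-15) = (0 + (-2 + 2))*(-15) = (0 + 0)*(-15) = 0*(-15) = 0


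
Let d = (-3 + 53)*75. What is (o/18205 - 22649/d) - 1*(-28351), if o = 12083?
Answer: 387024063491/13653750 ≈ 28346.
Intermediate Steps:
d = 3750 (d = 50*75 = 3750)
(o/18205 - 22649/d) - 1*(-28351) = (12083/18205 - 22649/3750) - 1*(-28351) = (12083*(1/18205) - 22649*1/3750) + 28351 = (12083/18205 - 22649/3750) + 28351 = -73402759/13653750 + 28351 = 387024063491/13653750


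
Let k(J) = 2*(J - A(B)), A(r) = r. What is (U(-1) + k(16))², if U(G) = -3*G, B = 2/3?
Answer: 10201/9 ≈ 1133.4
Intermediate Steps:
B = ⅔ (B = 2*(⅓) = ⅔ ≈ 0.66667)
k(J) = -4/3 + 2*J (k(J) = 2*(J - 1*⅔) = 2*(J - ⅔) = 2*(-⅔ + J) = -4/3 + 2*J)
(U(-1) + k(16))² = (-3*(-1) + (-4/3 + 2*16))² = (3 + (-4/3 + 32))² = (3 + 92/3)² = (101/3)² = 10201/9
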